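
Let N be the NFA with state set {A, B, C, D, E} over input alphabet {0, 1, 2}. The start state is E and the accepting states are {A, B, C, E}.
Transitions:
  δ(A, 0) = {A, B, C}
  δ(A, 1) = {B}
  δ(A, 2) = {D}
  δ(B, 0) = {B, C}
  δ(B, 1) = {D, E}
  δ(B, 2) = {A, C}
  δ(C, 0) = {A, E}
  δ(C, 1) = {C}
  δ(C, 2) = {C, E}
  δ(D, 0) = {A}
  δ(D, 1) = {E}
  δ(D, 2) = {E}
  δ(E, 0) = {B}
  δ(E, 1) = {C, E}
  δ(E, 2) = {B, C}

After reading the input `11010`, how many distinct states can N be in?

Start: {E}
read 1: {C, E}
read 1: {C, E}
read 0: {A, B, E}
read 1: {B, C, D, E}
read 0: {A, B, C, E}
Final reachable set {A, B, C, E} has 4 states.

4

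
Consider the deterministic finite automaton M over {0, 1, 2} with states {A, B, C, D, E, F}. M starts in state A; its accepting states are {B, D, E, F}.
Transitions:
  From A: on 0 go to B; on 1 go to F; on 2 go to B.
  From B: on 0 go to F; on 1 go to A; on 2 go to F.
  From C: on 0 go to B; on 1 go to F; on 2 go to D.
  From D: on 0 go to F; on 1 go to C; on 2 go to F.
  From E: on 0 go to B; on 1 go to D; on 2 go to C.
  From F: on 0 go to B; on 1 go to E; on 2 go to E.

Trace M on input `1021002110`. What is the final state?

B

A --1--> F
F --0--> B
B --2--> F
F --1--> E
E --0--> B
B --0--> F
F --2--> E
E --1--> D
D --1--> C
C --0--> B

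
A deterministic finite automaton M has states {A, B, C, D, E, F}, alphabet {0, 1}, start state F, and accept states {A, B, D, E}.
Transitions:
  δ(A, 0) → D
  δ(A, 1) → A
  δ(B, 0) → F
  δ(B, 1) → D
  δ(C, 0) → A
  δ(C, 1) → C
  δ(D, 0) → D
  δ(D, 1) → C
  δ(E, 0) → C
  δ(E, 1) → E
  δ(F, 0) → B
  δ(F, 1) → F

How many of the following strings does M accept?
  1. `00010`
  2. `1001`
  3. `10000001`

`00010`: accepted
`1001`: rejected
`10000001`: rejected

1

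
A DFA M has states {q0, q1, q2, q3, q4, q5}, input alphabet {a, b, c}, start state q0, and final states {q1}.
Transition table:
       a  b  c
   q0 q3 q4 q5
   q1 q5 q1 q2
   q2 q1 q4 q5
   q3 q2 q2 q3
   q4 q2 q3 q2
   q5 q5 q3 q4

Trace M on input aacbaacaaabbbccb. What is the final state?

q3

q0 --a--> q3
q3 --a--> q2
q2 --c--> q5
q5 --b--> q3
q3 --a--> q2
q2 --a--> q1
q1 --c--> q2
q2 --a--> q1
q1 --a--> q5
q5 --a--> q5
q5 --b--> q3
q3 --b--> q2
q2 --b--> q4
q4 --c--> q2
q2 --c--> q5
q5 --b--> q3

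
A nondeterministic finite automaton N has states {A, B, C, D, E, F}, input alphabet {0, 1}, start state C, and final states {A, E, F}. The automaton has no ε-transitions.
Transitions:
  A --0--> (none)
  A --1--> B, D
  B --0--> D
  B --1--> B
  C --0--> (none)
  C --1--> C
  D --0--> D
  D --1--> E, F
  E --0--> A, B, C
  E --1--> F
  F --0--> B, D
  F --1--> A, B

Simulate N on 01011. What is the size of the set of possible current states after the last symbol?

Start: {C}
read 0: {}
The reachable set is empty and stays empty for the remaining 4 symbols.
Final reachable set {} has 0 states.

0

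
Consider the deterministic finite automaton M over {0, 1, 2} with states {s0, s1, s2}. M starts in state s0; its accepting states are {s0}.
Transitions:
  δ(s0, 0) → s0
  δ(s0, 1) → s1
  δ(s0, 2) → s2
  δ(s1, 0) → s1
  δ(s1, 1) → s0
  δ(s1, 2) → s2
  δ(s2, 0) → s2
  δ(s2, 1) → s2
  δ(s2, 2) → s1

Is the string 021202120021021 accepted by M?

s0 --0--> s0
s0 --2--> s2
s2 --1--> s2
s2 --2--> s1
s1 --0--> s1
s1 --2--> s2
s2 --1--> s2
s2 --2--> s1
s1 --0--> s1
s1 --0--> s1
s1 --2--> s2
s2 --1--> s2
s2 --0--> s2
s2 --2--> s1
s1 --1--> s0
End in state s0, which is an accepting state.

accepted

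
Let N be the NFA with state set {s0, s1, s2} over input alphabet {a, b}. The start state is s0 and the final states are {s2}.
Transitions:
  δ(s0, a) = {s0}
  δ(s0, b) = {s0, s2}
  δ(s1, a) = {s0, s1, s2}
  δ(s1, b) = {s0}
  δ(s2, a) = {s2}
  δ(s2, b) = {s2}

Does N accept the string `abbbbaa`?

accepted

Start: {s0}
read a: {s0}
read b: {s0, s2}
read b: {s0, s2}
read b: {s0, s2}
read b: {s0, s2}
read a: {s0, s2}
read a: {s0, s2}
Reachable ∩ accepting = {s2} — nonempty.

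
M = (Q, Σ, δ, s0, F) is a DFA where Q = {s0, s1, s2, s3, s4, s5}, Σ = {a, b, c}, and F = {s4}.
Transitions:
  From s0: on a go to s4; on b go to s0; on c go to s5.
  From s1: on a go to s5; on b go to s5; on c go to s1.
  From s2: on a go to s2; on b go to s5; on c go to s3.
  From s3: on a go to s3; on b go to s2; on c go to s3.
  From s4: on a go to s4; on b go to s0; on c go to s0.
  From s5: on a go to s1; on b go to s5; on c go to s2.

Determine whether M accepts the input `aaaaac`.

s0 --a--> s4
s4 --a--> s4
s4 --a--> s4
s4 --a--> s4
s4 --a--> s4
s4 --c--> s0
End in state s0, which is not an accepting state.

rejected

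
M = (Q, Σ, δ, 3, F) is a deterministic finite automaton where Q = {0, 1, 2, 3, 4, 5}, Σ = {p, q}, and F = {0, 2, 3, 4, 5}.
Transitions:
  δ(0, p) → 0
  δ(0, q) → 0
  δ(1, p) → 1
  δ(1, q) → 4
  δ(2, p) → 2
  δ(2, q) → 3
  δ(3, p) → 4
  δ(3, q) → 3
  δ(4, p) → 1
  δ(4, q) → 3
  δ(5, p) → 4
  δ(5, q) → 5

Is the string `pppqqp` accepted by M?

accepted

3 --p--> 4
4 --p--> 1
1 --p--> 1
1 --q--> 4
4 --q--> 3
3 --p--> 4
End in state 4, which is an accepting state.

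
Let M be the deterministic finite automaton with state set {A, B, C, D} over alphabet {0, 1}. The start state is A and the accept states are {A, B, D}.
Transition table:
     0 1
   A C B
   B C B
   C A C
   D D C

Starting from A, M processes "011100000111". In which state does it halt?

A --0--> C
C --1--> C
C --1--> C
C --1--> C
C --0--> A
A --0--> C
C --0--> A
A --0--> C
C --0--> A
A --1--> B
B --1--> B
B --1--> B

B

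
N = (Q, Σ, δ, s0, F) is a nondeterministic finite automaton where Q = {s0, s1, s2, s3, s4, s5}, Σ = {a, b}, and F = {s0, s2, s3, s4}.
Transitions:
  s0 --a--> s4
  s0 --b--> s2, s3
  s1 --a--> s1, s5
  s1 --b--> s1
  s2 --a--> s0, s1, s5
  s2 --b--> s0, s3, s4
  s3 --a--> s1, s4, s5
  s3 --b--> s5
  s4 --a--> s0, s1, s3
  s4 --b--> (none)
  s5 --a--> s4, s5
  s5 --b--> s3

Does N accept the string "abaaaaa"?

rejected

Start: {s0}
read a: {s4}
read b: {}
The reachable set is empty and stays empty for the remaining 5 symbols.
Reachable ∩ accepting = {} — empty.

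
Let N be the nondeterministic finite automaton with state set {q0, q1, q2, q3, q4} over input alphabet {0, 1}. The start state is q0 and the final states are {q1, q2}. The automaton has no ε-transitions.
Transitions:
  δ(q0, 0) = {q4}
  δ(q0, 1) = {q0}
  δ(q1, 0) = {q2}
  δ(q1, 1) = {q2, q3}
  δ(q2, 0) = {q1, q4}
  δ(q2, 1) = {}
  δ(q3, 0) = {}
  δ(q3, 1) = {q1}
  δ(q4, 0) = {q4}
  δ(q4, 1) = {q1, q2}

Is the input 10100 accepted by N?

accepted

Start: {q0}
read 1: {q0}
read 0: {q4}
read 1: {q1, q2}
read 0: {q1, q2, q4}
read 0: {q1, q2, q4}
Reachable ∩ accepting = {q1, q2} — nonempty.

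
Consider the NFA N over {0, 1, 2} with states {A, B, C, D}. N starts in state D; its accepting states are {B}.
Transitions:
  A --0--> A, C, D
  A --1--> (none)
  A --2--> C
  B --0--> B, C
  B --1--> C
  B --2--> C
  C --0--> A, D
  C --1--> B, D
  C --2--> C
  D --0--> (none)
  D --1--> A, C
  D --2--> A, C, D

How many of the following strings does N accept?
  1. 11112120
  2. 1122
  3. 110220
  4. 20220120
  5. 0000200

0

11112120: rejected
1122: rejected
110220: rejected
20220120: rejected
0000200: rejected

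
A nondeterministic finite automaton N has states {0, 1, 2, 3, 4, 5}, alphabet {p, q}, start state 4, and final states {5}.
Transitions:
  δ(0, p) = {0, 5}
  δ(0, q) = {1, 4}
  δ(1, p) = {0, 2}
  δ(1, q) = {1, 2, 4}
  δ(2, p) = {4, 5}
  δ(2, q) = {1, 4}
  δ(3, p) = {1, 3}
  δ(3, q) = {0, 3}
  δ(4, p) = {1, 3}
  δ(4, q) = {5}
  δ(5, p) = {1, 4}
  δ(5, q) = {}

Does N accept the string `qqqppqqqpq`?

Start: {4}
read q: {5}
read q: {}
The reachable set is empty and stays empty for the remaining 8 symbols.
Reachable ∩ accepting = {} — empty.

rejected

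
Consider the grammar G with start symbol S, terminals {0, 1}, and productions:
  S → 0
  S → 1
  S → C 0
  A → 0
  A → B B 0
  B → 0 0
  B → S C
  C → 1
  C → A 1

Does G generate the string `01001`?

no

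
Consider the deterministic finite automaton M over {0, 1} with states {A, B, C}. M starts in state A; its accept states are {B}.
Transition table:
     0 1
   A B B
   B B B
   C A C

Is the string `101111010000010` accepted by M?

A --1--> B
B --0--> B
B --1--> B
B --1--> B
B --1--> B
B --1--> B
B --0--> B
B --1--> B
B --0--> B
B --0--> B
B --0--> B
B --0--> B
B --0--> B
B --1--> B
B --0--> B
End in state B, which is an accepting state.

accepted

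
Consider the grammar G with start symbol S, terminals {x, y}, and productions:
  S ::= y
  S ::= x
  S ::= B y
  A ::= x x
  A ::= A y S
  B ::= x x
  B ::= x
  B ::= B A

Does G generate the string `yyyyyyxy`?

no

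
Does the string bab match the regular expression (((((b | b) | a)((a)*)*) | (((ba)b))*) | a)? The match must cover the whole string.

The left alternative ((((b|b)|a)((a)*)*)|(((ba)b))*) matches bab.

yes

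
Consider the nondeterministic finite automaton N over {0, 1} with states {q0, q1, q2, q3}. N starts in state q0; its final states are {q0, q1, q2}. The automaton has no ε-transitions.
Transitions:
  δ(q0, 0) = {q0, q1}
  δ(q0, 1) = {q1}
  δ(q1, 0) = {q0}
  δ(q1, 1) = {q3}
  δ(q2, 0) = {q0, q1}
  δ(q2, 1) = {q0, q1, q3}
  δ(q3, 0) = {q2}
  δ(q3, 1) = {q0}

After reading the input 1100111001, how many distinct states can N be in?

2

Start: {q0}
read 1: {q1}
read 1: {q3}
read 0: {q2}
read 0: {q0, q1}
read 1: {q1, q3}
read 1: {q0, q3}
read 1: {q0, q1}
read 0: {q0, q1}
read 0: {q0, q1}
read 1: {q1, q3}
Final reachable set {q1, q3} has 2 states.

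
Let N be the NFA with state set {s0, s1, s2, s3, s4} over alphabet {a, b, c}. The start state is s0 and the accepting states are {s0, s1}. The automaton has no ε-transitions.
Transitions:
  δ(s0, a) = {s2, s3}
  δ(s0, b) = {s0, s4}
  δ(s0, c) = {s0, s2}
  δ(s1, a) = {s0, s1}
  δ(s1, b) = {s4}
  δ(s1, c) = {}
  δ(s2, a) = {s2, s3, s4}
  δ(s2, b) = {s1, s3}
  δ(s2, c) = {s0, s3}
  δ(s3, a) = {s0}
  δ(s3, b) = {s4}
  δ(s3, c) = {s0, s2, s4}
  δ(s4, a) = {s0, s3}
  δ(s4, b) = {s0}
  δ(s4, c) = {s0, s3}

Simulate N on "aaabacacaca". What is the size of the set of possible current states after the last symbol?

Start: {s0}
read a: {s2, s3}
read a: {s0, s2, s3, s4}
read a: {s0, s2, s3, s4}
read b: {s0, s1, s3, s4}
read a: {s0, s1, s2, s3}
read c: {s0, s2, s3, s4}
read a: {s0, s2, s3, s4}
read c: {s0, s2, s3, s4}
read a: {s0, s2, s3, s4}
read c: {s0, s2, s3, s4}
read a: {s0, s2, s3, s4}
Final reachable set {s0, s2, s3, s4} has 4 states.

4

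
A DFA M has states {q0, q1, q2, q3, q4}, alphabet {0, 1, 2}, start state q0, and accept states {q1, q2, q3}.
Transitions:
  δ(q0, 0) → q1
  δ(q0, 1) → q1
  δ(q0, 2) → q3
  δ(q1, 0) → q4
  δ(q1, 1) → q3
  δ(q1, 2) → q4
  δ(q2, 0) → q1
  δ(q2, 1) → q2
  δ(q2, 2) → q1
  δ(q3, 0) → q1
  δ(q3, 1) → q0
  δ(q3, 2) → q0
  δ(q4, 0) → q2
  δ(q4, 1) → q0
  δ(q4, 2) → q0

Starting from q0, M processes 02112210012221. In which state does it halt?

q1

q0 --0--> q1
q1 --2--> q4
q4 --1--> q0
q0 --1--> q1
q1 --2--> q4
q4 --2--> q0
q0 --1--> q1
q1 --0--> q4
q4 --0--> q2
q2 --1--> q2
q2 --2--> q1
q1 --2--> q4
q4 --2--> q0
q0 --1--> q1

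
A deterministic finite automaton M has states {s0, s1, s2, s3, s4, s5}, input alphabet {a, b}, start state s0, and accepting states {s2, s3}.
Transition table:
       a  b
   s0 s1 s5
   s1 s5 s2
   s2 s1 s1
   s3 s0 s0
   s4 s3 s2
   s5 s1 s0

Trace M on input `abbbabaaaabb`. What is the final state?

s5

s0 --a--> s1
s1 --b--> s2
s2 --b--> s1
s1 --b--> s2
s2 --a--> s1
s1 --b--> s2
s2 --a--> s1
s1 --a--> s5
s5 --a--> s1
s1 --a--> s5
s5 --b--> s0
s0 --b--> s5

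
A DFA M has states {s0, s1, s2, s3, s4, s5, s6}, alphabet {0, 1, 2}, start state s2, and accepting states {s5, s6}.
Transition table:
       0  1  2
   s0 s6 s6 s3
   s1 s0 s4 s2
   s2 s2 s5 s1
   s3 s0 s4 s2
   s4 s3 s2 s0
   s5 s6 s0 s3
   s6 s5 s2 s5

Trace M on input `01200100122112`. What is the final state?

s3

s2 --0--> s2
s2 --1--> s5
s5 --2--> s3
s3 --0--> s0
s0 --0--> s6
s6 --1--> s2
s2 --0--> s2
s2 --0--> s2
s2 --1--> s5
s5 --2--> s3
s3 --2--> s2
s2 --1--> s5
s5 --1--> s0
s0 --2--> s3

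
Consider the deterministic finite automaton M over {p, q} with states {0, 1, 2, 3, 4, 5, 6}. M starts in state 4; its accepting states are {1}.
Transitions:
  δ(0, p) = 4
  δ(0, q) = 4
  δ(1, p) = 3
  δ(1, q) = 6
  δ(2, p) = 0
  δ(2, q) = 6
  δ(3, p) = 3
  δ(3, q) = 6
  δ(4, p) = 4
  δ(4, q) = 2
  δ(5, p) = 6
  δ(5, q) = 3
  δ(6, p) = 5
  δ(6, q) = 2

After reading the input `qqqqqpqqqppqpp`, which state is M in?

4

4 --q--> 2
2 --q--> 6
6 --q--> 2
2 --q--> 6
6 --q--> 2
2 --p--> 0
0 --q--> 4
4 --q--> 2
2 --q--> 6
6 --p--> 5
5 --p--> 6
6 --q--> 2
2 --p--> 0
0 --p--> 4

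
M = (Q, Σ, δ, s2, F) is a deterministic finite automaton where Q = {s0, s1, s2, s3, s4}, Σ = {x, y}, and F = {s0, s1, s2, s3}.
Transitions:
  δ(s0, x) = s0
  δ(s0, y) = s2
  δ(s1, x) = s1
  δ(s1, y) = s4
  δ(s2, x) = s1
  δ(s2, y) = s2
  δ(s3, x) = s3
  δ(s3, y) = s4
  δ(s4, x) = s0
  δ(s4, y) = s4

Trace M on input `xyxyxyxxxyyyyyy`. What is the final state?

s2

s2 --x--> s1
s1 --y--> s4
s4 --x--> s0
s0 --y--> s2
s2 --x--> s1
s1 --y--> s4
s4 --x--> s0
s0 --x--> s0
s0 --x--> s0
s0 --y--> s2
s2 --y--> s2
s2 --y--> s2
s2 --y--> s2
s2 --y--> s2
s2 --y--> s2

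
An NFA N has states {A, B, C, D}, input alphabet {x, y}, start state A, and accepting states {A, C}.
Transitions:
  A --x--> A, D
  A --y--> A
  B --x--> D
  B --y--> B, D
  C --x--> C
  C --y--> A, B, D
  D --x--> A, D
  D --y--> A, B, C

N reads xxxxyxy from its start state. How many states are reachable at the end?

4

Start: {A}
read x: {A, D}
read x: {A, D}
read x: {A, D}
read x: {A, D}
read y: {A, B, C}
read x: {A, C, D}
read y: {A, B, C, D}
Final reachable set {A, B, C, D} has 4 states.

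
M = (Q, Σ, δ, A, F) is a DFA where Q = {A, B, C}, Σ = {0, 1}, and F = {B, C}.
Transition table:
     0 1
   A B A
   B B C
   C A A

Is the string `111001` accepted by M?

accepted

A --1--> A
A --1--> A
A --1--> A
A --0--> B
B --0--> B
B --1--> C
End in state C, which is an accepting state.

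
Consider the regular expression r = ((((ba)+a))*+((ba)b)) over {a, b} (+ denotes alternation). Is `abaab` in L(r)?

no

Neither (((ba)+a))* nor ((ba)b) matches abaab.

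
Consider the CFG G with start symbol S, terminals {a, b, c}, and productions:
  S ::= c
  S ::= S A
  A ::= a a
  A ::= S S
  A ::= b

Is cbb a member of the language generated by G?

S ⇒ SA ⇒ SAA ⇒ cAA ⇒ cbA ⇒ cbb

yes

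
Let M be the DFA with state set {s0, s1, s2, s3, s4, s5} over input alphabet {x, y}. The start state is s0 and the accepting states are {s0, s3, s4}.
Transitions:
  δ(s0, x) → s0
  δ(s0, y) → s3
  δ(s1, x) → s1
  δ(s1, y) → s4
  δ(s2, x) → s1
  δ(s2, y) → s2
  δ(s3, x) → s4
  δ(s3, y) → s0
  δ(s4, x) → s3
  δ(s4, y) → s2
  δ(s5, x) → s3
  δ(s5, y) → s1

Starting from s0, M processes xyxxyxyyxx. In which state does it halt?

s0

s0 --x--> s0
s0 --y--> s3
s3 --x--> s4
s4 --x--> s3
s3 --y--> s0
s0 --x--> s0
s0 --y--> s3
s3 --y--> s0
s0 --x--> s0
s0 --x--> s0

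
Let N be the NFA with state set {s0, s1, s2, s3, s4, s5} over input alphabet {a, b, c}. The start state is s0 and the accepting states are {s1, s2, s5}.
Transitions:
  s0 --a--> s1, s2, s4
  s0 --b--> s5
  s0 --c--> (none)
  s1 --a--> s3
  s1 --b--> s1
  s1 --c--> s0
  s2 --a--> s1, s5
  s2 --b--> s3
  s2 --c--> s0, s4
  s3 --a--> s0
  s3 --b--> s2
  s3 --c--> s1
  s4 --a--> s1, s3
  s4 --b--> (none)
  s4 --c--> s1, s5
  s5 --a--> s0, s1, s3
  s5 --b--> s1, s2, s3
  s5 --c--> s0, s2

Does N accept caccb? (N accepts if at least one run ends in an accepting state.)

rejected

Start: {s0}
read c: {}
The reachable set is empty and stays empty for the remaining 4 symbols.
Reachable ∩ accepting = {} — empty.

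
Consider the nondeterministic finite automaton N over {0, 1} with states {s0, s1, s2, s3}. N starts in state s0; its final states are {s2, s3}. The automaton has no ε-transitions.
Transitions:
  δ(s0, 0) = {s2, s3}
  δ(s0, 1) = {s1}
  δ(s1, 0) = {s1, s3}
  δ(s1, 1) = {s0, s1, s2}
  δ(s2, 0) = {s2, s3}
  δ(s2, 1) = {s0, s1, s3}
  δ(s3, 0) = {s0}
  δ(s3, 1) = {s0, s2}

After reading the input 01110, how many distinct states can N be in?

4

Start: {s0}
read 0: {s2, s3}
read 1: {s0, s1, s2, s3}
read 1: {s0, s1, s2, s3}
read 1: {s0, s1, s2, s3}
read 0: {s0, s1, s2, s3}
Final reachable set {s0, s1, s2, s3} has 4 states.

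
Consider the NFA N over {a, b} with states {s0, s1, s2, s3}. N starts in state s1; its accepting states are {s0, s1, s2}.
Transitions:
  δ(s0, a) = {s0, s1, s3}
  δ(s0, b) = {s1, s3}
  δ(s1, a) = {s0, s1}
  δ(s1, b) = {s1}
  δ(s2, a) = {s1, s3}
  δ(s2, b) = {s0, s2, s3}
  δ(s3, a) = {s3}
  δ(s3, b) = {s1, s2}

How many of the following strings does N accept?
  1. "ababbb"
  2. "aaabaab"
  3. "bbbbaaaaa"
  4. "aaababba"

4

"ababbb": accepted
"aaabaab": accepted
"bbbbaaaaa": accepted
"aaababba": accepted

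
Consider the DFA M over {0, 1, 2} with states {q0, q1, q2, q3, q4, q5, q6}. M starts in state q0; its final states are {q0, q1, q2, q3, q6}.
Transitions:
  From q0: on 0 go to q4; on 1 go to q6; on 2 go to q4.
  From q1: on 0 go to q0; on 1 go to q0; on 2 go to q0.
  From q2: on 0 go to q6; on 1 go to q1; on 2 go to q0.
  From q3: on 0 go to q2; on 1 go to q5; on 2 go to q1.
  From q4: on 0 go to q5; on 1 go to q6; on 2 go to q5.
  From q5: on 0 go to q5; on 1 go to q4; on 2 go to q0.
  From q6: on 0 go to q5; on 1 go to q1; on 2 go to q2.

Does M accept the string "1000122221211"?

q0 --1--> q6
q6 --0--> q5
q5 --0--> q5
q5 --0--> q5
q5 --1--> q4
q4 --2--> q5
q5 --2--> q0
q0 --2--> q4
q4 --2--> q5
q5 --1--> q4
q4 --2--> q5
q5 --1--> q4
q4 --1--> q6
End in state q6, which is an accepting state.

accepted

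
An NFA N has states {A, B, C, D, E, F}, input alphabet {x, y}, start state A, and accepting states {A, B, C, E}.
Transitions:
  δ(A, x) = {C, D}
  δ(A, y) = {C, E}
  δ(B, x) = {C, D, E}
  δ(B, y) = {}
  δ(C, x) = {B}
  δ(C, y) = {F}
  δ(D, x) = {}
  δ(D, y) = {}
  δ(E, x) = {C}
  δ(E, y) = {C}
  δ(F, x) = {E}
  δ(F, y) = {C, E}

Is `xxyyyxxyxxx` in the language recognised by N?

rejected

Start: {A}
read x: {C, D}
read x: {B}
read y: {}
The reachable set is empty and stays empty for the remaining 8 symbols.
Reachable ∩ accepting = {} — empty.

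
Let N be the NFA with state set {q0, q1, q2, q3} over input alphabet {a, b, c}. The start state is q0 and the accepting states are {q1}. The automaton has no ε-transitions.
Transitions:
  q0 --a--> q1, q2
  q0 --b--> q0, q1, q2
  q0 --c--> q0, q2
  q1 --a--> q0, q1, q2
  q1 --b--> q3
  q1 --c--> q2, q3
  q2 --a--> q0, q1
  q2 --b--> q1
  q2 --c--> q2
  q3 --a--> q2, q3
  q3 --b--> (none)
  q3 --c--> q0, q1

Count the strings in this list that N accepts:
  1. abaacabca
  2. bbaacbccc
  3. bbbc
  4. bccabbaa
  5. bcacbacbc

abaacabca: accepted
bbaacbccc: accepted
bbbc: accepted
bccabbaa: accepted
bcacbacbc: accepted

5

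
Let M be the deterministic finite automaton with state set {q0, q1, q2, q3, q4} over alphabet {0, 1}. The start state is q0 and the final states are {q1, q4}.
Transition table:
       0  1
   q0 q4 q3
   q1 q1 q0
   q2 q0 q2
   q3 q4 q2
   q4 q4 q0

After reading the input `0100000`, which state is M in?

q0 --0--> q4
q4 --1--> q0
q0 --0--> q4
q4 --0--> q4
q4 --0--> q4
q4 --0--> q4
q4 --0--> q4

q4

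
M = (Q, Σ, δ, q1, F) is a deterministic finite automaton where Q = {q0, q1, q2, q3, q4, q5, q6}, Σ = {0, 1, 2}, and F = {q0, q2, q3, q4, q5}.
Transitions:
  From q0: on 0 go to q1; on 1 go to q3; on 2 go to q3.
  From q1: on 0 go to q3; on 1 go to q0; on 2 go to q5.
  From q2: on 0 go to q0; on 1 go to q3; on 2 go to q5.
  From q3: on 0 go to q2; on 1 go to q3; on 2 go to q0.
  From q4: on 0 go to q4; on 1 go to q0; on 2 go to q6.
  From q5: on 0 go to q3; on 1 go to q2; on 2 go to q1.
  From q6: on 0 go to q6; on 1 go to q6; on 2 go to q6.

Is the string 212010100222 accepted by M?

q1 --2--> q5
q5 --1--> q2
q2 --2--> q5
q5 --0--> q3
q3 --1--> q3
q3 --0--> q2
q2 --1--> q3
q3 --0--> q2
q2 --0--> q0
q0 --2--> q3
q3 --2--> q0
q0 --2--> q3
End in state q3, which is an accepting state.

accepted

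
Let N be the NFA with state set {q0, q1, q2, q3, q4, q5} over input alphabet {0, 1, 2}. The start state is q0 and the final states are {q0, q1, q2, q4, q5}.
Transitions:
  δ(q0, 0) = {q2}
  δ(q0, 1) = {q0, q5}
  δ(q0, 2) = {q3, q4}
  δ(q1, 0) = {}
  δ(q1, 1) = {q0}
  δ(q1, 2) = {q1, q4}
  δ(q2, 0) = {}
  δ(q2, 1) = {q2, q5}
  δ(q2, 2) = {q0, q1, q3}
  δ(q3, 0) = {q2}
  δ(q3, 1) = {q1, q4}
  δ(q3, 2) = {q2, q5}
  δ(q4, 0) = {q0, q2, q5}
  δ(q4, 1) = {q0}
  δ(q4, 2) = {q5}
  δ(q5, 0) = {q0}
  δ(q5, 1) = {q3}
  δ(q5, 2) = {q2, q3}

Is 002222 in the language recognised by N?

rejected

Start: {q0}
read 0: {q2}
read 0: {}
The reachable set is empty and stays empty for the remaining 4 symbols.
Reachable ∩ accepting = {} — empty.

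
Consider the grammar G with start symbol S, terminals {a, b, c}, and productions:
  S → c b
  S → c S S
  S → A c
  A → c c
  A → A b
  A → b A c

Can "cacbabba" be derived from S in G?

no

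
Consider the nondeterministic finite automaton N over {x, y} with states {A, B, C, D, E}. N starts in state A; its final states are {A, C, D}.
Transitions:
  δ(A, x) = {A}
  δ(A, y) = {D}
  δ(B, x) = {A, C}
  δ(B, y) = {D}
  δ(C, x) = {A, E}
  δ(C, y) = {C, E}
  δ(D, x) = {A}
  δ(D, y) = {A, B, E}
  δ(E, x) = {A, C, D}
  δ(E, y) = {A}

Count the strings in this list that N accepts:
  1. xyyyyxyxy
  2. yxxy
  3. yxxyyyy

xyyyyxyxy: accepted
yxxy: accepted
yxxyyyy: accepted

3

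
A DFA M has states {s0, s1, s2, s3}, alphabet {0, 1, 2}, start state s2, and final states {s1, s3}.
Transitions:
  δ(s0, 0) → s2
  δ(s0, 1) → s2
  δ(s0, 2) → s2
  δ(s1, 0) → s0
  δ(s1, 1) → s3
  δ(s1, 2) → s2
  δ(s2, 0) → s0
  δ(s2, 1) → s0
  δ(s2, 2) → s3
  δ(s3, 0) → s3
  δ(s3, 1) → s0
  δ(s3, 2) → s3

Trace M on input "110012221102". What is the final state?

s2 --1--> s0
s0 --1--> s2
s2 --0--> s0
s0 --0--> s2
s2 --1--> s0
s0 --2--> s2
s2 --2--> s3
s3 --2--> s3
s3 --1--> s0
s0 --1--> s2
s2 --0--> s0
s0 --2--> s2

s2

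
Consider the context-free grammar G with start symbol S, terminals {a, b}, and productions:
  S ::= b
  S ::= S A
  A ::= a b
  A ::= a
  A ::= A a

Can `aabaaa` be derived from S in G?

no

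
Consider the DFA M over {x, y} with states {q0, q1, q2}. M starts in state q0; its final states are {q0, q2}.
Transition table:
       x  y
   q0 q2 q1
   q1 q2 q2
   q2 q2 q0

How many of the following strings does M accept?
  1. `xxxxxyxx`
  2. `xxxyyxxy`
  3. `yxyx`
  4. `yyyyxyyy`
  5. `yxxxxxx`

5

`xxxxxyxx`: accepted
`xxxyyxxy`: accepted
`yxyx`: accepted
`yyyyxyyy`: accepted
`yxxxxxx`: accepted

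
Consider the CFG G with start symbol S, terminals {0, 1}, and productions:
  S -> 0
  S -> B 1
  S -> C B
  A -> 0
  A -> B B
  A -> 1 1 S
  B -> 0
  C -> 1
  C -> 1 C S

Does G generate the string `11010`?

S ⇒ CB ⇒ 1CSB ⇒ 11SB ⇒ 11B1B ⇒ 1101B ⇒ 11010

yes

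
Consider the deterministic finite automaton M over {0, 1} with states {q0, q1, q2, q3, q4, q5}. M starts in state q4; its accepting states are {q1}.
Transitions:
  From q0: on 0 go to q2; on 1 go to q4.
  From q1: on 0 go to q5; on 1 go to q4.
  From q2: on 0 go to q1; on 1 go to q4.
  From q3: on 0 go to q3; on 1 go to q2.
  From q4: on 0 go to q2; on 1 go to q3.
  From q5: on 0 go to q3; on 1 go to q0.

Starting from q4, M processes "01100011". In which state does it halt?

q4 --0--> q2
q2 --1--> q4
q4 --1--> q3
q3 --0--> q3
q3 --0--> q3
q3 --0--> q3
q3 --1--> q2
q2 --1--> q4

q4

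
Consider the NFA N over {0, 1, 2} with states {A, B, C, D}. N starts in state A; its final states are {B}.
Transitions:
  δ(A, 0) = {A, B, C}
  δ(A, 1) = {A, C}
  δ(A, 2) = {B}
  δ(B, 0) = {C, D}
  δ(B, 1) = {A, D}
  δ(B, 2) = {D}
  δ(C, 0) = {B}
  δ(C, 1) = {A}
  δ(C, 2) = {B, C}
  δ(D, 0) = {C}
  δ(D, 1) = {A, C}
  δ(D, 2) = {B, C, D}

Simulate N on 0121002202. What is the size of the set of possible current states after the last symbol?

3

Start: {A}
read 0: {A, B, C}
read 1: {A, C, D}
read 2: {B, C, D}
read 1: {A, C, D}
read 0: {A, B, C}
read 0: {A, B, C, D}
read 2: {B, C, D}
read 2: {B, C, D}
read 0: {B, C, D}
read 2: {B, C, D}
Final reachable set {B, C, D} has 3 states.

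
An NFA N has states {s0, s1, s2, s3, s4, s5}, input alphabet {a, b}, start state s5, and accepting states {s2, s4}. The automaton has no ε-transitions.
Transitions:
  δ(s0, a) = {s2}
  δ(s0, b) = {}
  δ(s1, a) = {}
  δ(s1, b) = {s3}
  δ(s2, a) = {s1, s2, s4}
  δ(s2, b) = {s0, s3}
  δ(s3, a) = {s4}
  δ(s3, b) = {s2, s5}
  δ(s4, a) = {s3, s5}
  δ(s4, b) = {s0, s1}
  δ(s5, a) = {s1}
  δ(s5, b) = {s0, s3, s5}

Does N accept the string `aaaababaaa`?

rejected

Start: {s5}
read a: {s1}
read a: {}
The reachable set is empty and stays empty for the remaining 8 symbols.
Reachable ∩ accepting = {} — empty.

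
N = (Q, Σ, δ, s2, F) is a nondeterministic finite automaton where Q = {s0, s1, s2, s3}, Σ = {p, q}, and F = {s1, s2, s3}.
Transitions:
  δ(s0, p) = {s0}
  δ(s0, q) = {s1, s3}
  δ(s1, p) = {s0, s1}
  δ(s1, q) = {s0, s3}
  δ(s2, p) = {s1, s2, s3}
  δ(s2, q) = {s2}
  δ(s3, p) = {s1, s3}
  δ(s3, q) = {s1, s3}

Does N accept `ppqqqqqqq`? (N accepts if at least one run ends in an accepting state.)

accepted

Start: {s2}
read p: {s1, s2, s3}
read p: {s0, s1, s2, s3}
read q: {s0, s1, s2, s3}
read q: {s0, s1, s2, s3}
read q: {s0, s1, s2, s3}
read q: {s0, s1, s2, s3}
read q: {s0, s1, s2, s3}
read q: {s0, s1, s2, s3}
read q: {s0, s1, s2, s3}
Reachable ∩ accepting = {s1, s2, s3} — nonempty.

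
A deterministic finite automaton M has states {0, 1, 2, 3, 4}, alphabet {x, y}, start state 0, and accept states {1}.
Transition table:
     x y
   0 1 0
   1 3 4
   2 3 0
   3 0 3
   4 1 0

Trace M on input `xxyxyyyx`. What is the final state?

0 --x--> 1
1 --x--> 3
3 --y--> 3
3 --x--> 0
0 --y--> 0
0 --y--> 0
0 --y--> 0
0 --x--> 1

1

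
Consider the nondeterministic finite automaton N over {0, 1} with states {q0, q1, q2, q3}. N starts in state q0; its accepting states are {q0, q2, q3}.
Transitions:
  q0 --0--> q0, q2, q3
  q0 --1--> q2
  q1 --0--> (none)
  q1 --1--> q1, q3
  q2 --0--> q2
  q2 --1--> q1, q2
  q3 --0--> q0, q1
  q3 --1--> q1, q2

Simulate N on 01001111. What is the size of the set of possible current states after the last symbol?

3

Start: {q0}
read 0: {q0, q2, q3}
read 1: {q1, q2}
read 0: {q2}
read 0: {q2}
read 1: {q1, q2}
read 1: {q1, q2, q3}
read 1: {q1, q2, q3}
read 1: {q1, q2, q3}
Final reachable set {q1, q2, q3} has 3 states.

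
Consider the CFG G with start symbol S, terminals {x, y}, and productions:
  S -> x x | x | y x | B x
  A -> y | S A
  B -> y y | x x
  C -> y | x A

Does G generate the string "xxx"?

yes

S ⇒ Bx ⇒ xxx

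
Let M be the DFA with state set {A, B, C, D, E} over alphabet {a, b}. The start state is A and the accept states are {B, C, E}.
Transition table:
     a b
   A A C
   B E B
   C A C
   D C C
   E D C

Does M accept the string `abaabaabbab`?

A --a--> A
A --b--> C
C --a--> A
A --a--> A
A --b--> C
C --a--> A
A --a--> A
A --b--> C
C --b--> C
C --a--> A
A --b--> C
End in state C, which is an accepting state.

accepted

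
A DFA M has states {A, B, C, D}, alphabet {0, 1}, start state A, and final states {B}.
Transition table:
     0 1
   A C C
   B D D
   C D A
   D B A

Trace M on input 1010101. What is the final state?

A

A --1--> C
C --0--> D
D --1--> A
A --0--> C
C --1--> A
A --0--> C
C --1--> A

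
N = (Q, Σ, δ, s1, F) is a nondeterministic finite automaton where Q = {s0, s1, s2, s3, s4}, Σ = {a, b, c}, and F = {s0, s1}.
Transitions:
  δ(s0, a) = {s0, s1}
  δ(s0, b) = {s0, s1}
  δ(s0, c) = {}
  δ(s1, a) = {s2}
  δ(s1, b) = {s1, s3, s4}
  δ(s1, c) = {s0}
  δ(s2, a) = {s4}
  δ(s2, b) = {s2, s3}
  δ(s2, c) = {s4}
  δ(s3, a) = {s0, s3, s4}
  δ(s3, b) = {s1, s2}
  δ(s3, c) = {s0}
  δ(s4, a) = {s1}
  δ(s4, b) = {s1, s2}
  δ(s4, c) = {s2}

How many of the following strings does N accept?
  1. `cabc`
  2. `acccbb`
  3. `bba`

`cabc`: accepted
`acccbb`: accepted
`bba`: accepted

3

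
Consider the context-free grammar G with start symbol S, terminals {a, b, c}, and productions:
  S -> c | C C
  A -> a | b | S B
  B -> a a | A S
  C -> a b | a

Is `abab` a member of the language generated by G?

yes

S ⇒ CC ⇒ abC ⇒ abab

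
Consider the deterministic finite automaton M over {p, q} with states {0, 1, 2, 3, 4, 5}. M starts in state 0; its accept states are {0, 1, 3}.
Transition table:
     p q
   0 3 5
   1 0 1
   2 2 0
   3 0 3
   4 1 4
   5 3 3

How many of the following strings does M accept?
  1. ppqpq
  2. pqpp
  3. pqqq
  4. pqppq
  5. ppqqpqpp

ppqpq: accepted
pqpp: accepted
pqqq: accepted
pqppq: accepted
ppqqpqpp: accepted

5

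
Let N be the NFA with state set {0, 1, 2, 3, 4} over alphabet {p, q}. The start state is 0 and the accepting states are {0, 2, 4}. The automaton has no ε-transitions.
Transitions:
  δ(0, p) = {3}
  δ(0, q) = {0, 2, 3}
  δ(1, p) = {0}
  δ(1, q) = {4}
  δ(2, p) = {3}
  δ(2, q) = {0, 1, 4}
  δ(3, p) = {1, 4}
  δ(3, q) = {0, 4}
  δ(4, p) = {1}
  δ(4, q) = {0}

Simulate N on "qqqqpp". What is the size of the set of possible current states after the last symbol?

Start: {0}
read q: {0, 2, 3}
read q: {0, 1, 2, 3, 4}
read q: {0, 1, 2, 3, 4}
read q: {0, 1, 2, 3, 4}
read p: {0, 1, 3, 4}
read p: {0, 1, 3, 4}
Final reachable set {0, 1, 3, 4} has 4 states.

4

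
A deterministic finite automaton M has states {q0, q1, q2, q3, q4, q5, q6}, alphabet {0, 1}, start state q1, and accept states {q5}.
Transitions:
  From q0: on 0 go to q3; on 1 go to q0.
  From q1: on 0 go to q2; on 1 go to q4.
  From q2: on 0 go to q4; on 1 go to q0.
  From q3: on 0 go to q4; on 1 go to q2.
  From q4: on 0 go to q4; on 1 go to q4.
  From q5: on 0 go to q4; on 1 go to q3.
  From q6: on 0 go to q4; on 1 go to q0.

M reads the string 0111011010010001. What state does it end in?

q1 --0--> q2
q2 --1--> q0
q0 --1--> q0
q0 --1--> q0
q0 --0--> q3
q3 --1--> q2
q2 --1--> q0
q0 --0--> q3
q3 --1--> q2
q2 --0--> q4
q4 --0--> q4
q4 --1--> q4
q4 --0--> q4
q4 --0--> q4
q4 --0--> q4
q4 --1--> q4

q4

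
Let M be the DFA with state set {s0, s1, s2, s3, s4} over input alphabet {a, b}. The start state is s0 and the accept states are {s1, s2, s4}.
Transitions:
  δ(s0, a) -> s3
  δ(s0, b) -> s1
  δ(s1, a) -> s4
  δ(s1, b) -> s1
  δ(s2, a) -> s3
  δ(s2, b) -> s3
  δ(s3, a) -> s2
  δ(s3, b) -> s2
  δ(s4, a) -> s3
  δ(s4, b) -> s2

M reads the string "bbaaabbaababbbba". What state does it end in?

s3

s0 --b--> s1
s1 --b--> s1
s1 --a--> s4
s4 --a--> s3
s3 --a--> s2
s2 --b--> s3
s3 --b--> s2
s2 --a--> s3
s3 --a--> s2
s2 --b--> s3
s3 --a--> s2
s2 --b--> s3
s3 --b--> s2
s2 --b--> s3
s3 --b--> s2
s2 --a--> s3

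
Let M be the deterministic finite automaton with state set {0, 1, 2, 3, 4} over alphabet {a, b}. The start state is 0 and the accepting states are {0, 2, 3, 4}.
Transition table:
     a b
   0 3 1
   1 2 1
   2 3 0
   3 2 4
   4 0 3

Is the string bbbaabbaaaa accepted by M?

accepted

0 --b--> 1
1 --b--> 1
1 --b--> 1
1 --a--> 2
2 --a--> 3
3 --b--> 4
4 --b--> 3
3 --a--> 2
2 --a--> 3
3 --a--> 2
2 --a--> 3
End in state 3, which is an accepting state.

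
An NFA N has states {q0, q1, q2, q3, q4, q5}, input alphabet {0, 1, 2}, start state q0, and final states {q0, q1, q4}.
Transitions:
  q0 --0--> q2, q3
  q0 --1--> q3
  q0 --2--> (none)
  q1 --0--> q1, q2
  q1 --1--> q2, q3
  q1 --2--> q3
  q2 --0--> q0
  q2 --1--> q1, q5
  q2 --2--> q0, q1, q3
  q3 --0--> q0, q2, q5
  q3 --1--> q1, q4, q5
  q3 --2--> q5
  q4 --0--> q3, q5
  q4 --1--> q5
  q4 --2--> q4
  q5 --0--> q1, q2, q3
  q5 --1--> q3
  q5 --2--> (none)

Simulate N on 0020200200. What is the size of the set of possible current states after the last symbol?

Start: {q0}
read 0: {q2, q3}
read 0: {q0, q2, q5}
read 2: {q0, q1, q3}
read 0: {q0, q1, q2, q3, q5}
read 2: {q0, q1, q3, q5}
read 0: {q0, q1, q2, q3, q5}
read 0: {q0, q1, q2, q3, q5}
read 2: {q0, q1, q3, q5}
read 0: {q0, q1, q2, q3, q5}
read 0: {q0, q1, q2, q3, q5}
Final reachable set {q0, q1, q2, q3, q5} has 5 states.

5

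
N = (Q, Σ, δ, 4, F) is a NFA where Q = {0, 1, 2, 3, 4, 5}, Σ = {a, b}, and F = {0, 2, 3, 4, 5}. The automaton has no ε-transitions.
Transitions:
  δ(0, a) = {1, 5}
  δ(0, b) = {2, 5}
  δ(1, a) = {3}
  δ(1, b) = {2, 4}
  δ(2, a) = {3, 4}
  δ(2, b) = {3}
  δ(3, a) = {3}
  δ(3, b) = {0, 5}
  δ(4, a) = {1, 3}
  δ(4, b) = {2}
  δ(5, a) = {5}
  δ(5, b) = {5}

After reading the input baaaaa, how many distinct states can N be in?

1

Start: {4}
read b: {2}
read a: {3, 4}
read a: {1, 3}
read a: {3}
read a: {3}
read a: {3}
Final reachable set {3} has 1 state.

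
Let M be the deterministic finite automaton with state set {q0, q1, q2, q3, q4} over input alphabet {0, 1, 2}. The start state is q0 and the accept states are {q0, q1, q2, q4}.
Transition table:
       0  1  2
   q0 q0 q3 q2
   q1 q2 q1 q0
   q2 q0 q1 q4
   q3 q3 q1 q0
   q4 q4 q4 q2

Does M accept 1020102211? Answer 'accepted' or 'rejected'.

accepted

q0 --1--> q3
q3 --0--> q3
q3 --2--> q0
q0 --0--> q0
q0 --1--> q3
q3 --0--> q3
q3 --2--> q0
q0 --2--> q2
q2 --1--> q1
q1 --1--> q1
End in state q1, which is an accepting state.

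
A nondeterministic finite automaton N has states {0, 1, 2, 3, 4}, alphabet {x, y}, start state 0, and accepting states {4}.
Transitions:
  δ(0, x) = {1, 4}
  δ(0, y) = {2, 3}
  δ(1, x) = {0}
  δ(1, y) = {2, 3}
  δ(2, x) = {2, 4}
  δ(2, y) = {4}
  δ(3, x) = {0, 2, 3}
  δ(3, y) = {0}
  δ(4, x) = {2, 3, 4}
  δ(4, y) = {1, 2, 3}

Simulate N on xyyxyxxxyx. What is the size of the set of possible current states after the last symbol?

5

Start: {0}
read x: {1, 4}
read y: {1, 2, 3}
read y: {0, 2, 3, 4}
read x: {0, 1, 2, 3, 4}
read y: {0, 1, 2, 3, 4}
read x: {0, 1, 2, 3, 4}
read x: {0, 1, 2, 3, 4}
read x: {0, 1, 2, 3, 4}
read y: {0, 1, 2, 3, 4}
read x: {0, 1, 2, 3, 4}
Final reachable set {0, 1, 2, 3, 4} has 5 states.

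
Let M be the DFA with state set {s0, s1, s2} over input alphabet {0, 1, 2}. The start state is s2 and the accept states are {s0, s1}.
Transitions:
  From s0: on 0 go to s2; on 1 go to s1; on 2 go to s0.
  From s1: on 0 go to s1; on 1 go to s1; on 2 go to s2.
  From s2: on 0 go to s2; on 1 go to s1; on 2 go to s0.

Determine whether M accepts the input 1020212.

s2 --1--> s1
s1 --0--> s1
s1 --2--> s2
s2 --0--> s2
s2 --2--> s0
s0 --1--> s1
s1 --2--> s2
End in state s2, which is not an accepting state.

rejected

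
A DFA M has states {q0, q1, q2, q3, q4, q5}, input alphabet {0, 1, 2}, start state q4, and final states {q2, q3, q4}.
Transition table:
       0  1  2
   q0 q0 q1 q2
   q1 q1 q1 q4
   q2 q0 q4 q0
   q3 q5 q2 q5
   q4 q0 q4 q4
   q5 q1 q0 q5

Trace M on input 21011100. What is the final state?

q4 --2--> q4
q4 --1--> q4
q4 --0--> q0
q0 --1--> q1
q1 --1--> q1
q1 --1--> q1
q1 --0--> q1
q1 --0--> q1

q1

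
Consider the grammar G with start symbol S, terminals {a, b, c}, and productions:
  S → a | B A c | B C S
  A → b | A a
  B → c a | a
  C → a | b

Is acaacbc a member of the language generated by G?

no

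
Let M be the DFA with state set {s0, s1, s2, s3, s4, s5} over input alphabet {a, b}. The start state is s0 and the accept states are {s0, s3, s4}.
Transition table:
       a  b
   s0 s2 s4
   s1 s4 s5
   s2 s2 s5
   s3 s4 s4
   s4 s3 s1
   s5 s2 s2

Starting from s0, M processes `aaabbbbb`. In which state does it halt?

s0 --a--> s2
s2 --a--> s2
s2 --a--> s2
s2 --b--> s5
s5 --b--> s2
s2 --b--> s5
s5 --b--> s2
s2 --b--> s5

s5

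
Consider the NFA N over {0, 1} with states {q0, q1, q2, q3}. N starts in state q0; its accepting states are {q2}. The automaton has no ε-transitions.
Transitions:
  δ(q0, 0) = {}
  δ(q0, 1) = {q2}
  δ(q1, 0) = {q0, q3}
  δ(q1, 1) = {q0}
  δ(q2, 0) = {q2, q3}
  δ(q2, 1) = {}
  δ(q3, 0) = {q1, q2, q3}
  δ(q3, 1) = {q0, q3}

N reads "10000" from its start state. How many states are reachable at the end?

Start: {q0}
read 1: {q2}
read 0: {q2, q3}
read 0: {q1, q2, q3}
read 0: {q0, q1, q2, q3}
read 0: {q0, q1, q2, q3}
Final reachable set {q0, q1, q2, q3} has 4 states.

4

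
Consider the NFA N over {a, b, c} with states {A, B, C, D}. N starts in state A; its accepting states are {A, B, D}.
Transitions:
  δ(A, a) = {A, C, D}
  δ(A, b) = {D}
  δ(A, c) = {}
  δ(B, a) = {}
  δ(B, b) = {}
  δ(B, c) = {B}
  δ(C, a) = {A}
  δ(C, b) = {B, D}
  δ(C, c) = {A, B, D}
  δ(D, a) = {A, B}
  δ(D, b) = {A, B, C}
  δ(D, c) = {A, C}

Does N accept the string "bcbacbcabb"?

rejected

Start: {A}
read b: {D}
read c: {A, C}
read b: {B, D}
read a: {A, B}
read c: {B}
read b: {}
The reachable set is empty and stays empty for the remaining 4 symbols.
Reachable ∩ accepting = {} — empty.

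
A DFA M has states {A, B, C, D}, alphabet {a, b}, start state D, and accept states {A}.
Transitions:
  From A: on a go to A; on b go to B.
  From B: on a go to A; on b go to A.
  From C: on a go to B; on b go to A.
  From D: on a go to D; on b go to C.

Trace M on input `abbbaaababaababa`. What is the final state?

A

D --a--> D
D --b--> C
C --b--> A
A --b--> B
B --a--> A
A --a--> A
A --a--> A
A --b--> B
B --a--> A
A --b--> B
B --a--> A
A --a--> A
A --b--> B
B --a--> A
A --b--> B
B --a--> A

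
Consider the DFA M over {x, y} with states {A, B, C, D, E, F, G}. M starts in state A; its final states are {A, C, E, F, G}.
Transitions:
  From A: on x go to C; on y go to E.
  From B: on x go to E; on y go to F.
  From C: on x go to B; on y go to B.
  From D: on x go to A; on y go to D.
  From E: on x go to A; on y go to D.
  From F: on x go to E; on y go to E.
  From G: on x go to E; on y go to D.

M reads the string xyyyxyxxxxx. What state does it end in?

A --x--> C
C --y--> B
B --y--> F
F --y--> E
E --x--> A
A --y--> E
E --x--> A
A --x--> C
C --x--> B
B --x--> E
E --x--> A

A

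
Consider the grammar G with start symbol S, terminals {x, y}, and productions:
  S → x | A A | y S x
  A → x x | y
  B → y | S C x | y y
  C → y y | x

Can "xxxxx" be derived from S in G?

no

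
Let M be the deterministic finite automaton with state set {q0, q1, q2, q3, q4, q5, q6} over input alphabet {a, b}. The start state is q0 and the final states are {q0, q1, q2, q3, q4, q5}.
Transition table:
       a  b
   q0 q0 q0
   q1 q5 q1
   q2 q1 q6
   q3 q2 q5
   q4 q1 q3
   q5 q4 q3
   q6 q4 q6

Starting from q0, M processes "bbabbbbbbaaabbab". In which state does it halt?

q0

q0 --b--> q0
q0 --b--> q0
q0 --a--> q0
q0 --b--> q0
q0 --b--> q0
q0 --b--> q0
q0 --b--> q0
q0 --b--> q0
q0 --b--> q0
q0 --a--> q0
q0 --a--> q0
q0 --a--> q0
q0 --b--> q0
q0 --b--> q0
q0 --a--> q0
q0 --b--> q0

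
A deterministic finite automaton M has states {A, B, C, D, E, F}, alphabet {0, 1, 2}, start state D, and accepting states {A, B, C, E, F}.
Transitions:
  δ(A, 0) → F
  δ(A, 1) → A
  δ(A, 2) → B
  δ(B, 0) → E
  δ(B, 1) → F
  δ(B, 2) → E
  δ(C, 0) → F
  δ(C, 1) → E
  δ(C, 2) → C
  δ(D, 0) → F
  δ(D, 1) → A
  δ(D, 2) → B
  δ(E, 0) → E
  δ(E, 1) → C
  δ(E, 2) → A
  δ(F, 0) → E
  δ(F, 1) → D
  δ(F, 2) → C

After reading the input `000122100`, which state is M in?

D --0--> F
F --0--> E
E --0--> E
E --1--> C
C --2--> C
C --2--> C
C --1--> E
E --0--> E
E --0--> E

E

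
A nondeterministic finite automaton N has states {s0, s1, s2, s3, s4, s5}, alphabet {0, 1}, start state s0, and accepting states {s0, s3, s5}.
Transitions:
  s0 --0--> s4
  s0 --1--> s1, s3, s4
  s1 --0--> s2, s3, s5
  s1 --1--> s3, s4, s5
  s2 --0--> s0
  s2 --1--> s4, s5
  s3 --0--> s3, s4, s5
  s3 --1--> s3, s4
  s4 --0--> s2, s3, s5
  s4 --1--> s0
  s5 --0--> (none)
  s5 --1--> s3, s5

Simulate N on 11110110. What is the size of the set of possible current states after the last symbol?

Start: {s0}
read 1: {s1, s3, s4}
read 1: {s0, s3, s4, s5}
read 1: {s0, s1, s3, s4, s5}
read 1: {s0, s1, s3, s4, s5}
read 0: {s2, s3, s4, s5}
read 1: {s0, s3, s4, s5}
read 1: {s0, s1, s3, s4, s5}
read 0: {s2, s3, s4, s5}
Final reachable set {s2, s3, s4, s5} has 4 states.

4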